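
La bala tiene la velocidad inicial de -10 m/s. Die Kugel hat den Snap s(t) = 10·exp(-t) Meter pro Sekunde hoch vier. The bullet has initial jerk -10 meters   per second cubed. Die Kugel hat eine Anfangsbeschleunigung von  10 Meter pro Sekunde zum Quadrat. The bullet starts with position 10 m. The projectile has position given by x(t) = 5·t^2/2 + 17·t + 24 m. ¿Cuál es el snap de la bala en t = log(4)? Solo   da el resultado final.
s(log(4)) = 5/2.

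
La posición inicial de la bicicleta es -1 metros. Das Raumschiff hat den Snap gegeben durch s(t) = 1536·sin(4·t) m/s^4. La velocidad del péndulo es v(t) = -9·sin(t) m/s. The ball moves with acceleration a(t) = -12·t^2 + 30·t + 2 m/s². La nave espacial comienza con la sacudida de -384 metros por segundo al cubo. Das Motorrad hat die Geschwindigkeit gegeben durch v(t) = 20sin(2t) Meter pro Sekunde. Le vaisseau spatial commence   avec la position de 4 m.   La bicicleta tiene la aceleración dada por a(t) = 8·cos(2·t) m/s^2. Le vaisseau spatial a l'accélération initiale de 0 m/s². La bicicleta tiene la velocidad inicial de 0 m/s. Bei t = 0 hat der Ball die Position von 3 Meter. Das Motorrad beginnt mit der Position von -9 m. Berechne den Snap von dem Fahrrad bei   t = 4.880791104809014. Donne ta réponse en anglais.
To solve this, we need to take 2 derivatives of our acceleration equation a(t) = 8·cos(2·t). Taking d/dt of a(t), we find j(t) = -16·sin(2·t). The derivative of jerk gives snap: s(t) = -32·cos(2·t). Using s(t) = -32·cos(2·t) and substituting t = 4.880791104809014, we find s = 30.2020989242454.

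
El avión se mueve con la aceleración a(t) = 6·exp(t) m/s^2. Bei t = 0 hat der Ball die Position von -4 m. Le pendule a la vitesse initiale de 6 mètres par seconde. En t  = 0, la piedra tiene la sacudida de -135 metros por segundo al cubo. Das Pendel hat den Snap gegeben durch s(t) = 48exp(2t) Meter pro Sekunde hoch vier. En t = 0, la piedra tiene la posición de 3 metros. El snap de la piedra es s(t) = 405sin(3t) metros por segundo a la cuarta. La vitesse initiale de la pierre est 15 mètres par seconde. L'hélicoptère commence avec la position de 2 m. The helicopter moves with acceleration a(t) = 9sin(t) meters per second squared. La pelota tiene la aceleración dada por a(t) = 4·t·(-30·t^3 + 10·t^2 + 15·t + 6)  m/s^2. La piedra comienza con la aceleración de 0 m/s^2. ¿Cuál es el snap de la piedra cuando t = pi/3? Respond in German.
Aus der Gleichung für den Snap s(t) = 405·sin(3·t), setzen wir t = pi/3 ein und erhalten s = 0.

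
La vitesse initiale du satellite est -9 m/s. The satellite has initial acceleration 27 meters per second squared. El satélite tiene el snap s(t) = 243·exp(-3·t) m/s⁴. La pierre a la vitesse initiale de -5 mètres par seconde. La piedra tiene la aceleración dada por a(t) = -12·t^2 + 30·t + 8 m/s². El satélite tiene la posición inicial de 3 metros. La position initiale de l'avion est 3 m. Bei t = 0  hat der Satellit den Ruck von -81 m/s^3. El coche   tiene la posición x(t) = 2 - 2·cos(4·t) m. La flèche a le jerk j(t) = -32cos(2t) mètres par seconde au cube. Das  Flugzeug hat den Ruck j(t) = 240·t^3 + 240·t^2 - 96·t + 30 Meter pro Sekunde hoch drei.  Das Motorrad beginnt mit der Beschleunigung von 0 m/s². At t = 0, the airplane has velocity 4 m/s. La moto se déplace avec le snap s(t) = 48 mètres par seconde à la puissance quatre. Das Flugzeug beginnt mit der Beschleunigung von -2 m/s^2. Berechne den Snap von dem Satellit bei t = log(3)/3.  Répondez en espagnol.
Tenemos el snap s(t) = 243·exp(-3·t). Sustituyendo t = log(3)/3: s(log(3)/3) = 81.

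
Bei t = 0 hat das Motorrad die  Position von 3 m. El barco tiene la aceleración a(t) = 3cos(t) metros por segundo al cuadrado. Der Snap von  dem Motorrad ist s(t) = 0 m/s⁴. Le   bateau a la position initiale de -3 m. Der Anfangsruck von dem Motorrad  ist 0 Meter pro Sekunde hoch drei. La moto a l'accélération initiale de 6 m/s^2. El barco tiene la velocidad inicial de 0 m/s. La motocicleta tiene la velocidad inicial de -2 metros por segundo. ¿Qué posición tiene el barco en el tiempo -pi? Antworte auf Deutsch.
Um dies zu lösen, müssen wir 2 Integrale unserer Gleichung für die Beschleunigung a(t) = 3·cos(t) finden. Durch Integration von der Beschleunigung und Verwendung der Anfangsbedingung v(0) = 0, erhalten wir v(t) = 3·sin(t). Mit ∫v(t)dt und Anwendung von x(0) = -3, finden wir x(t) = -3·cos(t). Mit x(t) = -3·cos(t) und Einsetzen von t = -pi, finden wir x = 3.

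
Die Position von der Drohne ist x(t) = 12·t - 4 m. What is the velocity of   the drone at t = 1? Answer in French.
Nous devons dériver notre équation de la position x(t) = 12·t - 4 1 fois. En dérivant la position, nous obtenons la vitesse: v(t) = 12. De l'équation de la vitesse v(t) = 12, nous substituons t = 1 pour obtenir v = 12.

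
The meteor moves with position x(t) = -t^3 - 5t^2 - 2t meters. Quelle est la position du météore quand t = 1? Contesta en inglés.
Using x(t) = -t^3 - 5·t^2 - 2·t and substituting t = 1, we find x = -8.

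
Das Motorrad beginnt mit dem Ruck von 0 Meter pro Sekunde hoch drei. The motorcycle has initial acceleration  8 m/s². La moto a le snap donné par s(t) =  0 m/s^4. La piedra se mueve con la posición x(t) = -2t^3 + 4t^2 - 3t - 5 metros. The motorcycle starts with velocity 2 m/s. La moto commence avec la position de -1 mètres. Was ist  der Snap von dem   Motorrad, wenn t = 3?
Wir haben den Snap s(t) = 0. Durch Einsetzen von t = 3: s(3) = 0.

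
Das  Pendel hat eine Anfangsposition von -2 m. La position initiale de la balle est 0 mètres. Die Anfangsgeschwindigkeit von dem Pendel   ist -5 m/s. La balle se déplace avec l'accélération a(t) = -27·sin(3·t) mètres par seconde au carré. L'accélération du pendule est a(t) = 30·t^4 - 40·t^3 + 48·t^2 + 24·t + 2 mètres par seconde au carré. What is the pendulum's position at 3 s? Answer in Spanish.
Debemos encontrar la antiderivada de nuestra ecuación de la aceleración a(t) = 30·t^4 - 40·t^3 + 48·t^2 + 24·t + 2 2 veces. Tomando ∫a(t)dt y aplicando v(0) = -5, encontramos v(t) = 6·t^5 - 10·t^4 + 16·t^3 + 12·t^2 + 2·t - 5. Tomando ∫v(t)dt y aplicando x(0) = -2, encontramos x(t) = t^6 - 2·t^5 + 4·t^4 + 4·t^3 + t^2 - 5·t - 2. Usando x(t) = t^6 - 2·t^5 + 4·t^4 + 4·t^3 + t^2 - 5·t - 2 y sustituyendo t = 3, encontramos x = 667.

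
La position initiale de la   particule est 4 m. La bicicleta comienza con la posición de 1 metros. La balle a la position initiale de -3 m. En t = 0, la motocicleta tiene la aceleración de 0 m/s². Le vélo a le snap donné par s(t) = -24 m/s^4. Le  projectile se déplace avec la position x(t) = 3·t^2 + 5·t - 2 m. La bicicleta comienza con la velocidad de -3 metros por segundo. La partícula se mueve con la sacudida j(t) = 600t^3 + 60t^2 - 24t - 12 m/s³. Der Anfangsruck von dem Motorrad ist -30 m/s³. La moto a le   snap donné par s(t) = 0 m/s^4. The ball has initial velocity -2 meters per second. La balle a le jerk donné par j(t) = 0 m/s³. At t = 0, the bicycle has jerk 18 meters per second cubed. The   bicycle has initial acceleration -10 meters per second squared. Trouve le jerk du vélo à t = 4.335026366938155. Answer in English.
We need to integrate our snap equation s(t) = -24 1 time. Taking ∫s(t)dt and applying j(0) = 18, we find j(t) = 18 - 24·t. From the given jerk equation j(t) = 18 - 24·t, we substitute t = 4.335026366938155 to get j = -86.0406328065157.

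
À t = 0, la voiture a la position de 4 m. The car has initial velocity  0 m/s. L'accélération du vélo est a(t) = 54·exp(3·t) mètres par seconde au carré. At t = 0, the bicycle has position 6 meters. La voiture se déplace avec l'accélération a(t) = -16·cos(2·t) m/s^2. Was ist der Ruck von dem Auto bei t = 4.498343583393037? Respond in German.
Wir müssen unsere Gleichung für die Beschleunigung a(t) = -16·cos(2·t) 1-mal ableiten. Die Ableitung von der Beschleunigung ergibt den Ruck: j(t) = 32·sin(2·t). Wir haben den Ruck j(t) = 32·sin(2·t). Durch Einsetzen von t = 4.498343583393037: j(4.498343583393037) = 13.2843085070188.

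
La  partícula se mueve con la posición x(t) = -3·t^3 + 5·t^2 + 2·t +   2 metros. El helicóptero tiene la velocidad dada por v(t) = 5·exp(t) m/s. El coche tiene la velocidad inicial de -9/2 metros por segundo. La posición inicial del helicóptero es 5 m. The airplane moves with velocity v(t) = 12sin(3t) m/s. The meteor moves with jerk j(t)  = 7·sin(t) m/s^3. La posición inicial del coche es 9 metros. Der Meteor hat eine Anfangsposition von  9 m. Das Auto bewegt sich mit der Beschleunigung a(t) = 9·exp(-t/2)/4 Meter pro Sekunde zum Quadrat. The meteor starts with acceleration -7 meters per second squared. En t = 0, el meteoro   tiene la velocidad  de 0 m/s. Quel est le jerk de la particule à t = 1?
Nous devons dériver notre équation de la position x(t) = -3·t^3 + 5·t^2 + 2·t + 2 3 fois. En prenant d/dt de x(t), nous trouvons v(t) = -9·t^2 + 10·t + 2. En prenant d/dt de v(t), nous trouvons a(t) = 10 - 18·t. La dérivée de l'accélération donne le jerk: j(t) = -18. Nous avons le jerk j(t) = -18. En substituant t = 1: j(1) = -18.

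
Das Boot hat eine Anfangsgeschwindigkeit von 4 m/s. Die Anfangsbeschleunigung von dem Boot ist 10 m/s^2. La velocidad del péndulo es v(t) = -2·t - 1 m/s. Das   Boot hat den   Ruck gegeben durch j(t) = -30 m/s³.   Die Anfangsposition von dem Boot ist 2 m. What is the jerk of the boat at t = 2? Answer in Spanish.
Tenemos la sacudida j(t) = -30. Sustituyendo t = 2: j(2) = -30.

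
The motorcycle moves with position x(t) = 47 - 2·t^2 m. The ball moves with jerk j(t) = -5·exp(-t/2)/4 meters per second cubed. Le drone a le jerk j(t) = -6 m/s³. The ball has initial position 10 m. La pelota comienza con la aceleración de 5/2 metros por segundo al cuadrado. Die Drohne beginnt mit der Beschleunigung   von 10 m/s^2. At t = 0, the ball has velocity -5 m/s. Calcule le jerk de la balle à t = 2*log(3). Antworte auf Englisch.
We have jerk j(t) = -5·exp(-t/2)/4. Substituting t = 2*log(3): j(2*log(3)) = -5/12.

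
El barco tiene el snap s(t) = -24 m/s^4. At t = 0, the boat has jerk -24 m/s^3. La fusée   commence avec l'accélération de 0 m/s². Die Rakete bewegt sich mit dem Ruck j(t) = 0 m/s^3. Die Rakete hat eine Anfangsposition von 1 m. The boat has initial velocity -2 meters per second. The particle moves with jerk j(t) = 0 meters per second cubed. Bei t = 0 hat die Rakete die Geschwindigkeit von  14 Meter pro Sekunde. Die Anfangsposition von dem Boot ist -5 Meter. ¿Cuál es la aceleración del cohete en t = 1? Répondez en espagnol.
Partiendo de la sacudida j(t) = 0, tomamos 1 antiderivada. Integrando la sacudida y usando la condición inicial a(0) = 0, obtenemos a(t) = 0. Usando a(t) = 0 y sustituyendo t = 1, encontramos a = 0.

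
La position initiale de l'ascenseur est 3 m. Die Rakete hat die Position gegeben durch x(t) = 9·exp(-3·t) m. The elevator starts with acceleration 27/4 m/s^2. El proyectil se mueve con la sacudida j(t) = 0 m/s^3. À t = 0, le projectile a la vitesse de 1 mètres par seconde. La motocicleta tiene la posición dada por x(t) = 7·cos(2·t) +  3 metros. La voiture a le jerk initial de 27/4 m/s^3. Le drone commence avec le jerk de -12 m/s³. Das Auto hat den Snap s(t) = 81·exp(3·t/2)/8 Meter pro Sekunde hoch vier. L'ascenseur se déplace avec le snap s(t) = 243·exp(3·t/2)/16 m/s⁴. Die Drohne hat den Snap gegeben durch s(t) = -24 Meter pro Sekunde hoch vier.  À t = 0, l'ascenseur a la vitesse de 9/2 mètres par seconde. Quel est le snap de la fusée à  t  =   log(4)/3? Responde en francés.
Pour résoudre ceci, nous devons prendre 4 dérivées de notre équation de la position x(t) = 9·exp(-3·t). En prenant d/dt de x(t), nous trouvons v(t) = -27·exp(-3·t). La dérivée de la vitesse donne l'accélération: a(t) = 81·exp(-3·t). En dérivant l'accélération, nous obtenons le jerk: j(t) = -243·exp(-3·t). En prenant d/dt de j(t), nous trouvons s(t) = 729·exp(-3·t). Nous avons le snap s(t) = 729·exp(-3·t). En substituant t = log(4)/3: s(log(4)/3) = 729/4.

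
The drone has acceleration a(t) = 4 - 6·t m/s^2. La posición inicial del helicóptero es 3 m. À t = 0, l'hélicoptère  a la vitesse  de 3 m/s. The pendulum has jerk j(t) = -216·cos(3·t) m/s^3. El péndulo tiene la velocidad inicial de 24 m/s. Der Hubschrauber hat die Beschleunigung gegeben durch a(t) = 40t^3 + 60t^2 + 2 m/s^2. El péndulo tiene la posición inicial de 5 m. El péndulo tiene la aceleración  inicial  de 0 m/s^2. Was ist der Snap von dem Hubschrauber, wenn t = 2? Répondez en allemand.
Um dies zu lösen, müssen wir 2 Ableitungen unserer Gleichung für die Beschleunigung a(t) = 40·t^3 + 60·t^2 + 2 nehmen. Die Ableitung von der Beschleunigung ergibt den Ruck: j(t) = 120·t^2 + 120·t. Mit d/dt von j(t) finden wir s(t) = 240·t + 120. Mit s(t) = 240·t + 120 und Einsetzen von t = 2, finden wir s = 600.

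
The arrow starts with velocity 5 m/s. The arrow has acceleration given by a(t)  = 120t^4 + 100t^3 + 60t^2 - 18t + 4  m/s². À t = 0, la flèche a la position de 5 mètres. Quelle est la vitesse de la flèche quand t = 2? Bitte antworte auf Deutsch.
Ausgehend von der Beschleunigung a(t) = 120·t^4 + 100·t^3 + 60·t^2 - 18·t + 4, nehmen wir 1 Stammfunktion. Die Stammfunktion von der Beschleunigung, mit v(0) = 5, ergibt die Geschwindigkeit: v(t) = 24·t^5 + 25·t^4 + 20·t^3 - 9·t^2 + 4·t + 5. Mit v(t) = 24·t^5 + 25·t^4 + 20·t^3 - 9·t^2 + 4·t + 5 und Einsetzen von t = 2, finden wir v = 1305.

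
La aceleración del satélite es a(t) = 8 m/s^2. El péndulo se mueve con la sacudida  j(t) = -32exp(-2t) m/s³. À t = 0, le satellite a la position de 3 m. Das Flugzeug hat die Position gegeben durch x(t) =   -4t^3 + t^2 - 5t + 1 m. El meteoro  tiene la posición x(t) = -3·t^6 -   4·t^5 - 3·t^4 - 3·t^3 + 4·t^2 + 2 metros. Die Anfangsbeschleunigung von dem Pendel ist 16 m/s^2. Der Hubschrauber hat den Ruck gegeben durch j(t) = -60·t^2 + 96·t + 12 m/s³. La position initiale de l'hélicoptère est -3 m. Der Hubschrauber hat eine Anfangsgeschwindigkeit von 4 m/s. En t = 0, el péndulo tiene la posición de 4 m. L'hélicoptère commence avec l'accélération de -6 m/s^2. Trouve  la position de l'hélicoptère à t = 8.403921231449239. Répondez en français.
Nous devons intégrer notre équation du jerk j(t) = -60·t^2 + 96·t + 12 3 fois. L'intégrale du jerk est l'accélération. En utilisant a(0) = -6, nous obtenons a(t) = -20·t^3 + 48·t^2 + 12·t - 6. En prenant ∫a(t)dt et en appliquant v(0) = 4, nous trouvons v(t) = -5·t^4 + 16·t^3 + 6·t^2 - 6·t + 4. L'intégrale de la vitesse, avec x(0) = -3, donne la position: x(t) = -t^5 + 4·t^4 + 2·t^3 - 3·t^2 + 4·t - 3. De l'équation de la position x(t) = -t^5 + 4·t^4 + 2·t^3 - 3·t^2 + 4·t - 3, nous substituons t = 8.403921231449239 pour obtenir x = -20961.0254628538.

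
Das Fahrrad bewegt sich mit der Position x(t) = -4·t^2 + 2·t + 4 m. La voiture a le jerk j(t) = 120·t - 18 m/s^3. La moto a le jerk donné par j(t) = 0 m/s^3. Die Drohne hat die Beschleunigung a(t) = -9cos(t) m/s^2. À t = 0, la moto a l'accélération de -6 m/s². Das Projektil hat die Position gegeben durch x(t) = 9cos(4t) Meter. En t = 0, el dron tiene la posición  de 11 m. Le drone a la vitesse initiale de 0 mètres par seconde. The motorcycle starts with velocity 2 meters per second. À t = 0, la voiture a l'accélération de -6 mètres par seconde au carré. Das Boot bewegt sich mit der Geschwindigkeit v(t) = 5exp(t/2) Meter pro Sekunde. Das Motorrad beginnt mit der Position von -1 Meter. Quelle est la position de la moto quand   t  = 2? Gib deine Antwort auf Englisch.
We need to integrate our jerk equation j(t) = 0 3 times. Taking ∫j(t)dt and applying a(0) = -6, we find a(t) = -6. The antiderivative of acceleration, with v(0) = 2, gives velocity: v(t) = 2 - 6·t. Taking ∫v(t)dt and applying x(0) = -1, we find x(t) = -3·t^2 + 2·t - 1. From the given position equation x(t) = -3·t^2 + 2·t - 1, we substitute t = 2 to get x = -9.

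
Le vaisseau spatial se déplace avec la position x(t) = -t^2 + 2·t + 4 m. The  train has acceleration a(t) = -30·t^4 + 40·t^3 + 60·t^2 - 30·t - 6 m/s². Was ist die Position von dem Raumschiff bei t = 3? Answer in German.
Aus der Gleichung für die Position x(t) = -t^2 + 2·t + 4, setzen wir t = 3 ein und erhalten x = 1.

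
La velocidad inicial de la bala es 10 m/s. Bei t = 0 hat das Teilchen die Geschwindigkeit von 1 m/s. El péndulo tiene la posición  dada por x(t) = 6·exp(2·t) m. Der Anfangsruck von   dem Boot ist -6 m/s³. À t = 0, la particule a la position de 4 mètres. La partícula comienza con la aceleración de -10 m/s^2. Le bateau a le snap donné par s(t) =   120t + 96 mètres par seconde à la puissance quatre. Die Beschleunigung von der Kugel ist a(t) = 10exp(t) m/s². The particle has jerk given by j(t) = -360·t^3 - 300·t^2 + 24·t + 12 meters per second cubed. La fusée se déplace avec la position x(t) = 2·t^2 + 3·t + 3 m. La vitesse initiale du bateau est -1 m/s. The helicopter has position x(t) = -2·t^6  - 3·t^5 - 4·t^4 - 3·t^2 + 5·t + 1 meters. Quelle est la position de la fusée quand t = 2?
En utilisant x(t) = 2·t^2 + 3·t + 3 et en substituant t = 2, nous trouvons x = 17.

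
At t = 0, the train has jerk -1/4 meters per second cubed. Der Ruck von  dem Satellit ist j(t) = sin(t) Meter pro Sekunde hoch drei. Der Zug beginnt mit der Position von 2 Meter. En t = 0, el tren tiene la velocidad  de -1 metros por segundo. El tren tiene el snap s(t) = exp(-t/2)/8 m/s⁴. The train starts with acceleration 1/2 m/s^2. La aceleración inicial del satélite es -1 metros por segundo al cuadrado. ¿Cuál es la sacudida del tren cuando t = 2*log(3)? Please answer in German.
Ausgehend von dem Snap s(t) = exp(-t/2)/8, nehmen wir 1 Integral. Die Stammfunktion von dem Snap ist der Ruck. Mit j(0) = -1/4 erhalten wir j(t) = -exp(-t/2)/4. Mit j(t) = -exp(-t/2)/4 und Einsetzen von t = 2*log(3), finden wir j = -1/12.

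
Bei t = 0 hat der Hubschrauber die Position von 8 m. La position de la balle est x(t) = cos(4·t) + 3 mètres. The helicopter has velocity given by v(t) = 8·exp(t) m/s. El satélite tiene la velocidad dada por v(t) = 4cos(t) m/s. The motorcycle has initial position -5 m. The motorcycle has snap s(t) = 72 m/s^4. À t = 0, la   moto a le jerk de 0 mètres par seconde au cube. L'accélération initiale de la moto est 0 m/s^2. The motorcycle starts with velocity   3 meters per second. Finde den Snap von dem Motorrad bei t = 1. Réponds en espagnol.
Tenemos el snap s(t) = 72. Sustituyendo t = 1: s(1) = 72.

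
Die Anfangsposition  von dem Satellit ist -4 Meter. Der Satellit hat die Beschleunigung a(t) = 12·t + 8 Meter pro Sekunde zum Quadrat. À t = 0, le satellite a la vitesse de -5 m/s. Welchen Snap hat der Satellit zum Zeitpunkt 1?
Ausgehend von der Beschleunigung a(t) = 12·t + 8, nehmen wir 2 Ableitungen. Mit d/dt von a(t) finden wir j(t) = 12. Durch Ableiten von dem Ruck erhalten wir den Snap: s(t) = 0. Wir haben den Snap s(t) = 0. Durch Einsetzen von t = 1: s(1) = 0.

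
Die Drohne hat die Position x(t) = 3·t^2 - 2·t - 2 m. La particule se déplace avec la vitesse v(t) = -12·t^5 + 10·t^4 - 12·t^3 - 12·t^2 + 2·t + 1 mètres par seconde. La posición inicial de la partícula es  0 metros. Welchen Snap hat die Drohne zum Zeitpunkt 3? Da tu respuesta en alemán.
Um dies zu lösen, müssen wir 4 Ableitungen unserer Gleichung für die Position x(t) = 3·t^2 - 2·t - 2 nehmen. Die Ableitung von der Position ergibt die Geschwindigkeit: v(t) = 6·t - 2. Die Ableitung von der Geschwindigkeit ergibt die Beschleunigung: a(t) = 6. Die Ableitung von der Beschleunigung ergibt den Ruck: j(t) = 0. Mit d/dt von j(t) finden wir s(t) = 0. Mit s(t) = 0 und Einsetzen von t = 3, finden wir s = 0.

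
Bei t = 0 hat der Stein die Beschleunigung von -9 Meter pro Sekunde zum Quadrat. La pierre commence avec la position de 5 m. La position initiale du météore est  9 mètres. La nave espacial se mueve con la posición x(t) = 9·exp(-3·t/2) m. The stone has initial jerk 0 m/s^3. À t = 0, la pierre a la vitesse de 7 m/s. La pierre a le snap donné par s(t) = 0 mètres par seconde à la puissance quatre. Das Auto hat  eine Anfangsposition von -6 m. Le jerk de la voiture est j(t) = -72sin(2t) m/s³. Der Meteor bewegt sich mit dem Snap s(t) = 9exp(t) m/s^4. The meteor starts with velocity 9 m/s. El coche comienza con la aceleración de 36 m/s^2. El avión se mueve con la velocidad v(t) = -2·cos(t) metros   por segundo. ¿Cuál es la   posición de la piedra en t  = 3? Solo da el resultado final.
La respuesta es -29/2.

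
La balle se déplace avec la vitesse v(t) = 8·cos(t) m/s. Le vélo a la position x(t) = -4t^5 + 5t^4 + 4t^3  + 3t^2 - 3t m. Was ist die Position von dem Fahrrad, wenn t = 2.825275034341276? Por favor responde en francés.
En utilisant x(t) = -4·t^5 + 5·t^4 + 4·t^3 + 3·t^2 - 3·t et en substituant t = 2.825275034341276, nous trouvons x = -295.797625063842.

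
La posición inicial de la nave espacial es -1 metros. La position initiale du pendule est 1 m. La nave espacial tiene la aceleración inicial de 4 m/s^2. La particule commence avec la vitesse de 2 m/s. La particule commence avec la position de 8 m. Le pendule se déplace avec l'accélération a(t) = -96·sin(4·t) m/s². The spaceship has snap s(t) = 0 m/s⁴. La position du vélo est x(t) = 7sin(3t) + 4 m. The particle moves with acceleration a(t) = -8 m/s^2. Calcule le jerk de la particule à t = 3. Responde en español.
Debemos derivar nuestra ecuación de la aceleración a(t) = -8 1 vez. Tomando d/dt de a(t), encontramos j(t) = 0. Tenemos la sacudida j(t) = 0. Sustituyendo t = 3: j(3) = 0.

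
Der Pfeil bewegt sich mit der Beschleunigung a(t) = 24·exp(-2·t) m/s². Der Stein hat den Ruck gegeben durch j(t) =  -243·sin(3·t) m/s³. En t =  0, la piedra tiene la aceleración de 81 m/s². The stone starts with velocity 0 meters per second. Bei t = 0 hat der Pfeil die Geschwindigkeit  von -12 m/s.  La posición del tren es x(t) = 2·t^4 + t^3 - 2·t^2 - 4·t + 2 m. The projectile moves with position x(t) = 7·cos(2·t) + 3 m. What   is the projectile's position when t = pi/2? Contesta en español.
De la ecuación de la posición x(t) = 7·cos(2·t) + 3, sustituimos t = pi/2 para obtener x = -4.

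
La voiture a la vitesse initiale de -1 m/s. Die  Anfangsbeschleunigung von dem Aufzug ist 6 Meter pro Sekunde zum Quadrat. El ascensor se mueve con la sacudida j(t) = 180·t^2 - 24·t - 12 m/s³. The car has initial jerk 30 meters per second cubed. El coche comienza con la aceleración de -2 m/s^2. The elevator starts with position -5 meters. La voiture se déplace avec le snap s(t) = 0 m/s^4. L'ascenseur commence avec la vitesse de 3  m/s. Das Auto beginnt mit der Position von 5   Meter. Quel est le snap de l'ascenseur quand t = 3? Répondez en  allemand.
Ausgehend von dem Ruck j(t) = 180·t^2 - 24·t - 12, nehmen wir 1 Ableitung. Die Ableitung von dem Ruck ergibt den Snap: s(t) = 360·t - 24. Mit s(t) = 360·t - 24 und Einsetzen von t = 3, finden wir s = 1056.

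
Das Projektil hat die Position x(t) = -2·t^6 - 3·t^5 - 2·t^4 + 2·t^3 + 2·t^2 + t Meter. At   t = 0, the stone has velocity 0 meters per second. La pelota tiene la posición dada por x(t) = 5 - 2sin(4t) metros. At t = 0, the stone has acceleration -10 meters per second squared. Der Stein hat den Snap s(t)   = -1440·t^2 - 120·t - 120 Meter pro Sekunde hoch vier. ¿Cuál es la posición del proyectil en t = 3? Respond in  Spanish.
Tenemos la posición x(t) = -2·t^6 - 3·t^5 - 2·t^4 + 2·t^3 + 2·t^2 + t. Sustituyendo t = 3: x(3) = -2274.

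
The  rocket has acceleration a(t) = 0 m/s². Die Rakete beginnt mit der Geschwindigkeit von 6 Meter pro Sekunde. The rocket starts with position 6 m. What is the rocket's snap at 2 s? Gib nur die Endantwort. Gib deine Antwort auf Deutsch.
s(2) = 0.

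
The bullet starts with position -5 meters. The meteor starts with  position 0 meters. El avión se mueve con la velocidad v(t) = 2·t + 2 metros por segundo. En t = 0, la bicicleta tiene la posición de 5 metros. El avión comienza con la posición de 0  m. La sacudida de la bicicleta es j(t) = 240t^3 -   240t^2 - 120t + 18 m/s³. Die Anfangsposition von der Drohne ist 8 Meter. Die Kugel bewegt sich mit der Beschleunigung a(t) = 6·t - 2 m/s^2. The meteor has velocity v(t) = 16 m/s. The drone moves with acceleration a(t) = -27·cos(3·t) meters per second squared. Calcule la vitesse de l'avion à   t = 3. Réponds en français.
De l'équation de la vitesse v(t) = 2·t + 2, nous substituons t = 3 pour obtenir v = 8.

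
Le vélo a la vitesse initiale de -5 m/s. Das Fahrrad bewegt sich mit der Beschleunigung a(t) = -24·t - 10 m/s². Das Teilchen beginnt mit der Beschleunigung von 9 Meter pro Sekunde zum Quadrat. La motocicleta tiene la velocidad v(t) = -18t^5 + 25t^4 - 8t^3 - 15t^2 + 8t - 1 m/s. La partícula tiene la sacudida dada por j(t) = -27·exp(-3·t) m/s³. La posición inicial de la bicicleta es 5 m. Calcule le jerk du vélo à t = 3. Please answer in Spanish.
Para resolver esto, necesitamos tomar 1 derivada de nuestra ecuación de la aceleración a(t) = -24·t - 10. Tomando d/dt de a(t), encontramos j(t) = -24. Usando j(t) = -24 y sustituyendo t = 3, encontramos j = -24.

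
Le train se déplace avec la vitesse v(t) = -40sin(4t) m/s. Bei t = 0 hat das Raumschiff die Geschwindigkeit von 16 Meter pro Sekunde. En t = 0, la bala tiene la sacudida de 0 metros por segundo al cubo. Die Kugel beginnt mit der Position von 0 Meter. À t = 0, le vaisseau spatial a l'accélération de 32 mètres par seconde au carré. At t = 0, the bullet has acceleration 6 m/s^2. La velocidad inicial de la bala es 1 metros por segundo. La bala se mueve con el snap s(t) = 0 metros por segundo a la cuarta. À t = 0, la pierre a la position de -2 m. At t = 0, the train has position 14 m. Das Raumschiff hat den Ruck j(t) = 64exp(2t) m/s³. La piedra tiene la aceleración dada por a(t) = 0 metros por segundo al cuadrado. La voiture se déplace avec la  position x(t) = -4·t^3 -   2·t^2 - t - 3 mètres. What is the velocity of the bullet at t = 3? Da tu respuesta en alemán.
Ausgehend von dem Snap s(t) = 0, nehmen wir 3 Stammfunktionen. Die Stammfunktion von dem Snap, mit j(0) = 0, ergibt den Ruck: j(t) = 0. Mit ∫j(t)dt und Anwendung von a(0) = 6, finden wir a(t) = 6. Mit ∫a(t)dt und Anwendung von v(0) = 1, finden wir v(t) = 6·t + 1. Wir haben die Geschwindigkeit v(t) = 6·t + 1. Durch Einsetzen von t = 3: v(3) = 19.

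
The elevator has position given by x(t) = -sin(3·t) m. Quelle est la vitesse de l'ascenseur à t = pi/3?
Pour résoudre ceci, nous devons prendre 1 dérivée de notre équation de la position x(t) = -sin(3·t). La dérivée de la position donne la vitesse: v(t) = -3·cos(3·t). De l'équation de la vitesse v(t) = -3·cos(3·t), nous substituons t = pi/3 pour obtenir v = 3.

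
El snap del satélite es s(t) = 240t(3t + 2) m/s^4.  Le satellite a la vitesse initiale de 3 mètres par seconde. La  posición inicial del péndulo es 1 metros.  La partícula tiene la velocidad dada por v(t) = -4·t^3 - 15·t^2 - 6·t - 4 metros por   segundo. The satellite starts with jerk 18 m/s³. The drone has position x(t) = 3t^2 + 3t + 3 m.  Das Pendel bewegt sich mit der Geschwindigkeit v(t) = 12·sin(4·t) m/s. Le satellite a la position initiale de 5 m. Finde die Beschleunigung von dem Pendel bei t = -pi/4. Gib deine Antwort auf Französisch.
En partant de la vitesse v(t) = 12·sin(4·t), nous prenons 1 dérivée. En prenant d/dt de v(t), nous trouvons a(t) = 48·cos(4·t). De l'équation de l'accélération a(t) = 48·cos(4·t), nous substituons t = -pi/4 pour obtenir a = -48.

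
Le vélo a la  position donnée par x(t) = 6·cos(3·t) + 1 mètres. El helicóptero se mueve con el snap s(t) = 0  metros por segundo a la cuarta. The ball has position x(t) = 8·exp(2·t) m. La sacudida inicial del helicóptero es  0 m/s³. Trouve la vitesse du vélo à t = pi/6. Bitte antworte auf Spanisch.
Partiendo de la posición x(t) = 6·cos(3·t) + 1, tomamos 1 derivada. La derivada de la posición da la velocidad: v(t) = -18·sin(3·t). De la ecuación de la velocidad v(t) = -18·sin(3·t), sustituimos t = pi/6 para obtener v = -18.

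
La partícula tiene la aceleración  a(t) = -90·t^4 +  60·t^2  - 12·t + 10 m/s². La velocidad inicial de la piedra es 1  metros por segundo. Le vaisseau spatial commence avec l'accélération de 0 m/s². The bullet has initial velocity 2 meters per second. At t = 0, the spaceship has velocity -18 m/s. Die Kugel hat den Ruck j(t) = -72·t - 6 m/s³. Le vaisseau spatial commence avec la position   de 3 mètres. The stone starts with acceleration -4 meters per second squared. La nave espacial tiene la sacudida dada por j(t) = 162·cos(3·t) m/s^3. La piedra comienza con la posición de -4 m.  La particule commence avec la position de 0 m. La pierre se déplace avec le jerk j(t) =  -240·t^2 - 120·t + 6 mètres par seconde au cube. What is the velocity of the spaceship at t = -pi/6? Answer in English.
We need to integrate our jerk equation j(t) = 162·cos(3·t) 2 times. Finding the antiderivative of j(t) and using a(0) = 0: a(t) = 54·sin(3·t). The antiderivative of acceleration, with v(0) = -18, gives velocity: v(t) = -18·cos(3·t). Using v(t) = -18·cos(3·t) and substituting t = -pi/6, we find v = 0.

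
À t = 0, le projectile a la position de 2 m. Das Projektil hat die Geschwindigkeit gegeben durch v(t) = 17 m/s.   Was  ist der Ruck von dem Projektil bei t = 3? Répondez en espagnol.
Partiendo de la velocidad v(t) = 17, tomamos 2 derivadas. Tomando d/dt de v(t), encontramos a(t) = 0. Derivando la aceleración, obtenemos la sacudida: j(t) = 0. Usando j(t) = 0 y sustituyendo t = 3, encontramos j = 0.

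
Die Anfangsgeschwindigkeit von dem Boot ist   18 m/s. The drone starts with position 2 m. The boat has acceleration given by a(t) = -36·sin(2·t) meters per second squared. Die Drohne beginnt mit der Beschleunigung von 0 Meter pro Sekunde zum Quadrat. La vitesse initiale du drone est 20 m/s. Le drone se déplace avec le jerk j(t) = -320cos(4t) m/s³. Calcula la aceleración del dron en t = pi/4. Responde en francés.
En partant du jerk j(t) = -320·cos(4·t), nous prenons 1 intégrale. La primitive du jerk est l'accélération. En utilisant a(0) = 0, nous obtenons a(t) = -80·sin(4·t). En utilisant a(t) = -80·sin(4·t) et en substituant t = pi/4, nous trouvons a = 0.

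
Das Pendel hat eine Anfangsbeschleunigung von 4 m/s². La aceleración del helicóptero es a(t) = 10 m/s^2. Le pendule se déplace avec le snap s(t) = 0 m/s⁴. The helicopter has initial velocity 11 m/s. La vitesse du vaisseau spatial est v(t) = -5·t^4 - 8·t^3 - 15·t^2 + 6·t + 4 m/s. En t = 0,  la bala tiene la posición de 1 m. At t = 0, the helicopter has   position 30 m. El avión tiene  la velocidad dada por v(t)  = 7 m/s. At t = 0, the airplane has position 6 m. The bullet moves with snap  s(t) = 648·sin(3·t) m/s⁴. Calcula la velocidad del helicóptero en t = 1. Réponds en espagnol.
Para resolver esto, necesitamos tomar 1 integral de nuestra ecuación de la aceleración a(t) = 10. La antiderivada de la aceleración, con v(0) = 11, da la velocidad: v(t) = 10·t + 11. De la ecuación de la velocidad v(t) = 10·t + 11, sustituimos t = 1 para obtener v = 21.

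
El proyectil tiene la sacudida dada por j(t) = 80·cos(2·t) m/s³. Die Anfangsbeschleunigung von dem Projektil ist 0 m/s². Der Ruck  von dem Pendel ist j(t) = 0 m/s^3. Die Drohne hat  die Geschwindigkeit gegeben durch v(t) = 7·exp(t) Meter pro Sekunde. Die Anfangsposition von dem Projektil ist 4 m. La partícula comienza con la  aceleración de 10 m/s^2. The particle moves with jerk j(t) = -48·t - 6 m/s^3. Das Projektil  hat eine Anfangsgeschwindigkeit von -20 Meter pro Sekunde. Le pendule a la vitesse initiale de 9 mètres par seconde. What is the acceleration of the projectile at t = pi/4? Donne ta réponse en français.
En partant du jerk j(t) = 80·cos(2·t), nous prenons 1 intégrale. L'intégrale du jerk est l'accélération. En utilisant a(0) = 0, nous obtenons a(t) = 40·sin(2·t). Nous avons l'accélération a(t) = 40·sin(2·t). En substituant t = pi/4: a(pi/4) = 40.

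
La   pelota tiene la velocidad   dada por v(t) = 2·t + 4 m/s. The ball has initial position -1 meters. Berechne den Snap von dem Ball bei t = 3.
Wir müssen unsere Gleichung für die Geschwindigkeit v(t) = 2·t + 4 3-mal ableiten. Mit d/dt von v(t) finden wir a(t) = 2. Durch Ableiten von der Beschleunigung erhalten wir den Ruck: j(t) = 0. Mit d/dt von j(t) finden wir s(t) = 0. Mit s(t) = 0 und Einsetzen von t = 3, finden wir s = 0.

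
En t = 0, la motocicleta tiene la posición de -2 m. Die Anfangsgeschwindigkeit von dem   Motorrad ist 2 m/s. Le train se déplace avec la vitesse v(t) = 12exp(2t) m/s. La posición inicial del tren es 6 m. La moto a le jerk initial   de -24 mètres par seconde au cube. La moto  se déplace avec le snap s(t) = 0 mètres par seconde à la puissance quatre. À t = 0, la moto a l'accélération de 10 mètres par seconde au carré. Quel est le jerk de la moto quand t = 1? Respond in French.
Nous devons intégrer notre équation du snap s(t) = 0 1 fois. En intégrant le snap et en utilisant la condition initiale j(0) = -24, nous obtenons j(t) = -24. De l'équation du jerk j(t) = -24, nous substituons t = 1 pour obtenir j = -24.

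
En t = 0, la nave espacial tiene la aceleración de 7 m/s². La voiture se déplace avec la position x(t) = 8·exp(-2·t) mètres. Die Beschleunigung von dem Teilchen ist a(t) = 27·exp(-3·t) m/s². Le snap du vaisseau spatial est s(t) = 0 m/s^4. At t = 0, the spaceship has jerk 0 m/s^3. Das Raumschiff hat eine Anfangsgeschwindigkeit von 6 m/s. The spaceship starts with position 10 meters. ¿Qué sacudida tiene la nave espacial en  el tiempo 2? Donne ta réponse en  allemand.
Um dies zu lösen, müssen wir 1 Stammfunktion unserer Gleichung für den Snap s(t) = 0 finden. Mit ∫s(t)dt und Anwendung von j(0) = 0, finden wir j(t) = 0. Wir haben den Ruck j(t) = 0. Durch Einsetzen von t = 2: j(2) = 0.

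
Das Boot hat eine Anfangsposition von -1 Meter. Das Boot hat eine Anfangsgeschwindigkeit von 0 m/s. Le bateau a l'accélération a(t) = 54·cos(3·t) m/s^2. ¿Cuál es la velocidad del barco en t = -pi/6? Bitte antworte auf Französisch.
Nous devons trouver la primitive de notre équation de l'accélération a(t) = 54·cos(3·t) 1 fois. En prenant ∫a(t)dt et en appliquant v(0) = 0, nous trouvons v(t) = 18·sin(3·t). Nous avons la vitesse v(t) = 18·sin(3·t). En substituant t = -pi/6: v(-pi/6) = -18.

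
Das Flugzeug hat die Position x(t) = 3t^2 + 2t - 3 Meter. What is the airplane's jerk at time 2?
To solve this, we need to take 3 derivatives of our position equation x(t) = 3·t^2 + 2·t - 3. Differentiating position, we get velocity: v(t) = 6·t + 2. The derivative of velocity gives acceleration: a(t) = 6. Differentiating acceleration, we get jerk: j(t) = 0. Using j(t) = 0 and substituting t = 2, we find j = 0.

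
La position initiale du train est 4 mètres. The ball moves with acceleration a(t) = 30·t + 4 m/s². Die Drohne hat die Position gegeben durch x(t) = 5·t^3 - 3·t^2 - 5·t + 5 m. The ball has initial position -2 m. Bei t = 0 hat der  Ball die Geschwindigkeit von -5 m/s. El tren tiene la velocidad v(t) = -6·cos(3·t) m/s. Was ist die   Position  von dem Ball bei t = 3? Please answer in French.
Pour résoudre ceci, nous devons prendre 2 primitives de notre équation de l'accélération a(t) = 30·t + 4. L'intégrale de l'accélération, avec v(0) = -5, donne la vitesse: v(t) = 15·t^2 + 4·t - 5. En intégrant la vitesse et en utilisant la condition initiale x(0) = -2, nous obtenons x(t) = 5·t^3 + 2·t^2 - 5·t - 2. En utilisant x(t) = 5·t^3 + 2·t^2 - 5·t - 2 et en substituant t = 3, nous trouvons x = 136.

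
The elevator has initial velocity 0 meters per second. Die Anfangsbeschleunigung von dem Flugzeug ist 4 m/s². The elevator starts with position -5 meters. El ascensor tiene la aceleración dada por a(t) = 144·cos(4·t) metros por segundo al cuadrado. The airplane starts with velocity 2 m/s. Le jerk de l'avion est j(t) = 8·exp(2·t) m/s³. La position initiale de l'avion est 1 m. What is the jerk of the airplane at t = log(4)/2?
We have jerk j(t) = 8·exp(2·t). Substituting t = log(4)/2: j(log(4)/2) = 32.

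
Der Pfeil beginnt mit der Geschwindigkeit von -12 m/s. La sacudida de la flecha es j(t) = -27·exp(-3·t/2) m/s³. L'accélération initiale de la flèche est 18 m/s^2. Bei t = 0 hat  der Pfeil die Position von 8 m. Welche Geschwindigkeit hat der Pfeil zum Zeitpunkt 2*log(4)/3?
Ausgehend von dem Ruck j(t) = -27·exp(-3·t/2), nehmen wir 2 Stammfunktionen. Die Stammfunktion von dem Ruck, mit a(0) = 18, ergibt die Beschleunigung: a(t) = 18·exp(-3·t/2). Das Integral von der Beschleunigung ist die Geschwindigkeit. Mit v(0) = -12 erhalten wir v(t) = -12·exp(-3·t/2). Aus der Gleichung für die Geschwindigkeit v(t) = -12·exp(-3·t/2), setzen wir t = 2*log(4)/3 ein und erhalten v = -3.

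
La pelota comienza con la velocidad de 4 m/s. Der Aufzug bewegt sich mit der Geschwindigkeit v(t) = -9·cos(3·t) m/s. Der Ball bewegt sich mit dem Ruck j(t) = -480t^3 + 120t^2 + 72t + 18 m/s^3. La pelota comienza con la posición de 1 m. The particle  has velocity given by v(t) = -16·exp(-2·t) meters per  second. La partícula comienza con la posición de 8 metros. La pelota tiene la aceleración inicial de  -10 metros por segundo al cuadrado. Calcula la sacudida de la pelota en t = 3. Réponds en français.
De l'équation du jerk j(t) = -480·t^3 + 120·t^2 + 72·t + 18, nous substituons t = 3 pour obtenir j = -11646.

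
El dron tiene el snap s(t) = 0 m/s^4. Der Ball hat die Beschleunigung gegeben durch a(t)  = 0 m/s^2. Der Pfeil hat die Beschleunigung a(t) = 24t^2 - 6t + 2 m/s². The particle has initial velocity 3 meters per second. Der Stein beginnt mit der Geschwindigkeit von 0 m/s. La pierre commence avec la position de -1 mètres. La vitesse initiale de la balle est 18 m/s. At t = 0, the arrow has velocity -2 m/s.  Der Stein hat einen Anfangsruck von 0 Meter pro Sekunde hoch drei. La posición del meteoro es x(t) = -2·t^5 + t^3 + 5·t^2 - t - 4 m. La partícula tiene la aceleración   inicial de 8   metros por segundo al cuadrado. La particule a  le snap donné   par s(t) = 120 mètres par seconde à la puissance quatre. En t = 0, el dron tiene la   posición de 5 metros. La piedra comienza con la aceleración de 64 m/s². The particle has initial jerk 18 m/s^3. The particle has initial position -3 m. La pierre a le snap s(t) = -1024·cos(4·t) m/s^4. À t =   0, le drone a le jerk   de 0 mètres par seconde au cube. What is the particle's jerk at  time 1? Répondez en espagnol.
Necesitamos integrar nuestra ecuación del snap s(t) = 120 1 vez. Tomando ∫s(t)dt y aplicando j(0) = 18, encontramos j(t) = 120·t + 18. De la ecuación de la sacudida j(t) = 120·t + 18, sustituimos t = 1 para obtener j = 138.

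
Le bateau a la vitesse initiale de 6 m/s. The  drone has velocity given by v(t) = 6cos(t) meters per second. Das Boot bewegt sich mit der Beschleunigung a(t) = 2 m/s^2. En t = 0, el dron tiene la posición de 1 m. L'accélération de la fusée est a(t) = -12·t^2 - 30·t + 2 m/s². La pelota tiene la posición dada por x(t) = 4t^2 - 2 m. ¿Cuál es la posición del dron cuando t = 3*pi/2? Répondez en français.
Nous devons trouver la primitive de notre équation de la vitesse v(t) = 6·cos(t) 1 fois. En prenant ∫v(t)dt et en appliquant x(0) = 1, nous trouvons x(t) = 6·sin(t) + 1. En utilisant x(t) = 6·sin(t) + 1 et en substituant t = 3*pi/2, nous trouvons x = -5.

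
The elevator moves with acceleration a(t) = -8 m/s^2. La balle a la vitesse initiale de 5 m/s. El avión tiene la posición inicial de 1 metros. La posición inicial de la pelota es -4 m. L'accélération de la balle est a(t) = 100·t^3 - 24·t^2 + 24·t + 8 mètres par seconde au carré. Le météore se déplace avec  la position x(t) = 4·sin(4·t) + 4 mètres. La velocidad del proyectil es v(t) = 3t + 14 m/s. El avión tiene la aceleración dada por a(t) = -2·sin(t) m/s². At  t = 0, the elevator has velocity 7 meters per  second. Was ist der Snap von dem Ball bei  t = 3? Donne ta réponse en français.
Pour résoudre ceci, nous devons prendre 2 dérivées de notre équation de l'accélération a(t) = 100·t^3 - 24·t^2 + 24·t + 8. En dérivant l'accélération, nous obtenons le jerk: j(t) = 300·t^2 - 48·t + 24. La dérivée du jerk donne le snap: s(t) = 600·t - 48. De l'équation du snap s(t) = 600·t - 48, nous substituons t = 3 pour obtenir s = 1752.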